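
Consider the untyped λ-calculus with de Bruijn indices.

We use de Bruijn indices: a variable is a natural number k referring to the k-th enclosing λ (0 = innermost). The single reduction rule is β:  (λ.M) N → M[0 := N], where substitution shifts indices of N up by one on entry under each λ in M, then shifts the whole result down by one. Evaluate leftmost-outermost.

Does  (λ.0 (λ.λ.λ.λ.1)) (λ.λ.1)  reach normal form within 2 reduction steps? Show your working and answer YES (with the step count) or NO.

Answer: YES — reaches normal form λ.λ.λ.λ.λ.1 in 2 ≤ 2 steps

Working:
  start: (λ.0 (λ.λ.λ.λ.1)) (λ.λ.1)
  step 1: (λ.λ.1) (λ.λ.λ.λ.1)
  step 2: λ.λ.λ.λ.λ.1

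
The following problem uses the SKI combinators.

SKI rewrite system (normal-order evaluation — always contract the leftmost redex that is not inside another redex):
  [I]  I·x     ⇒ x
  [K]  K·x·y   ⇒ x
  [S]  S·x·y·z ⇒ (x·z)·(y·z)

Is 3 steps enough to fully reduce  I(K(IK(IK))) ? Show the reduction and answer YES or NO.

  start: I(K(IK(IK)))
  →1  K(IK(IK))
  →2  K(K(IK))
  →3  K(KK)

Answer: YES — reaches normal form K(KK) in 3 ≤ 3 steps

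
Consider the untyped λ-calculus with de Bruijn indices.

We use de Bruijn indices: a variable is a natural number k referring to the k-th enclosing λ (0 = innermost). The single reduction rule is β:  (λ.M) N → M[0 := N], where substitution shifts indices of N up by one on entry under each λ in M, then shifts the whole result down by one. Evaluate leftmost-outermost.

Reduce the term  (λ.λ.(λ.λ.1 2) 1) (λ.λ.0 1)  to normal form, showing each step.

  start: (λ.λ.(λ.λ.1 2) 1) (λ.λ.0 1)
  →1  λ.(λ.λ.1 2) (λ.λ.0 1)
  →2  λ.λ.(λ.λ.0 1) 1
  →3  λ.λ.λ.0 2

Answer: normal form = λ.λ.λ.0 2  (in 3 steps)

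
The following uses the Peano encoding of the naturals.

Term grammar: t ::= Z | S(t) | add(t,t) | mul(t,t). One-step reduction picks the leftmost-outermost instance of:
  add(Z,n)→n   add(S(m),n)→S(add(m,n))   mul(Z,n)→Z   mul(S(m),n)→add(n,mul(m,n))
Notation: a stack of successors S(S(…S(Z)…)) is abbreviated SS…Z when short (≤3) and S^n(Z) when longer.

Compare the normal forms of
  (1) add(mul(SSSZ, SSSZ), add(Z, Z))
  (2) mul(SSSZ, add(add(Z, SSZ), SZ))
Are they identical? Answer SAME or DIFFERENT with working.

Term A:
  start: add(mul(SSSZ, SSSZ), add(Z, Z))
  step 1: add(add(SSSZ, mul(SSZ, SSSZ)), add(Z, Z))
  step 2: add(S(add(SSZ, mul(SSZ, SSSZ))), add(Z, Z))
  step 3: S(add(add(SSZ, mul(SSZ, SSSZ)), add(Z, Z)))
  step 4: S(add(S(add(SZ, mul(SSZ, SSSZ))), add(Z, Z)))
  step 5: S(S(add(add(SZ, mul(SSZ, SSSZ)), add(Z, Z))))
  step 6: S(S(add(S(add(Z, mul(SSZ, SSSZ))), add(Z, Z))))
  step 7: S(S(S(add(add(Z, mul(SSZ, SSSZ)), add(Z, Z)))))
  step 8: S(S(S(add(mul(SSZ, SSSZ), add(Z, Z)))))
  step 9: S(S(S(add(add(SSSZ, mul(SZ, SSSZ)), add(Z, Z)))))
  step 10: S(S(S(add(S(add(SSZ, mul(SZ, SSSZ))), add(Z, Z)))))
  step 11: S(S(S(S(add(add(SSZ, mul(SZ, SSSZ)), add(Z, Z))))))
  step 12: S(S(S(S(add(S(add(SZ, mul(SZ, SSSZ))), add(Z, Z))))))
  step 13: S(S(S(S(S(add(add(SZ, mul(SZ, SSSZ)), add(Z, Z)))))))
  step 14: S(S(S(S(S(add(S(add(Z, mul(SZ, SSSZ))), add(Z, Z)))))))
  step 15: S(S(S(S(S(S(add(add(Z, mul(SZ, SSSZ)), add(Z, Z))))))))
  step 16: S(S(S(S(S(S(add(mul(SZ, SSSZ), add(Z, Z))))))))
  step 17: S(S(S(S(S(S(add(add(SSSZ, mul(Z, SSSZ)), add(Z, Z))))))))
  step 18: S(S(S(S(S(S(add(S(add(SSZ, mul(Z, SSSZ))), add(Z, Z))))))))
  step 19: S(S(S(S(S(S(S(add(add(SSZ, mul(Z, SSSZ)), add(Z, Z)))))))))
  step 20: S(S(S(S(S(S(S(add(S(add(SZ, mul(Z, SSSZ))), add(Z, Z)))))))))
  step 21: S(S(S(S(S(S(S(S(add(add(SZ, mul(Z, SSSZ)), add(Z, Z))))))))))
  step 22: S(S(S(S(S(S(S(S(add(S(add(Z, mul(Z, SSSZ))), add(Z, Z))))))))))
  step 23: S(S(S(S(S(S(S(S(S(add(add(Z, mul(Z, SSSZ)), add(Z, Z)))))))))))
  step 24: S(S(S(S(S(S(S(S(S(add(mul(Z, SSSZ), add(Z, Z)))))))))))
  step 25: S(S(S(S(S(S(S(S(S(add(Z, add(Z, Z)))))))))))
  step 26: S(S(S(S(S(S(S(S(S(add(Z, Z))))))))))
  step 27: S^9(Z)

Term B:
  start: mul(SSSZ, add(add(Z, SSZ), SZ))
  step 1: add(add(add(Z, SSZ), SZ), mul(SSZ, add(add(Z, SSZ), SZ)))
  step 2: add(add(SSZ, SZ), mul(SSZ, add(add(Z, SSZ), SZ)))
  step 3: add(S(add(SZ, SZ)), mul(SSZ, add(add(Z, SSZ), SZ)))
  step 4: S(add(add(SZ, SZ), mul(SSZ, add(add(Z, SSZ), SZ))))
  step 5: S(add(S(add(Z, SZ)), mul(SSZ, add(add(Z, SSZ), SZ))))
  step 6: S(S(add(add(Z, SZ), mul(SSZ, add(add(Z, SSZ), SZ)))))
  step 7: S(S(add(SZ, mul(SSZ, add(add(Z, SSZ), SZ)))))
  step 8: S(S(S(add(Z, mul(SSZ, add(add(Z, SSZ), SZ))))))
  step 9: S(S(S(mul(SSZ, add(add(Z, SSZ), SZ)))))
  step 10: S(S(S(add(add(add(Z, SSZ), SZ), mul(SZ, add(add(Z, SSZ), SZ))))))
  step 11: S(S(S(add(add(SSZ, SZ), mul(SZ, add(add(Z, SSZ), SZ))))))
  step 12: S(S(S(add(S(add(SZ, SZ)), mul(SZ, add(add(Z, SSZ), SZ))))))
  step 13: S(S(S(S(add(add(SZ, SZ), mul(SZ, add(add(Z, SSZ), SZ)))))))
  step 14: S(S(S(S(add(S(add(Z, SZ)), mul(SZ, add(add(Z, SSZ), SZ)))))))
  step 15: S(S(S(S(S(add(add(Z, SZ), mul(SZ, add(add(Z, SSZ), SZ))))))))
  step 16: S(S(S(S(S(add(SZ, mul(SZ, add(add(Z, SSZ), SZ))))))))
  step 17: S(S(S(S(S(S(add(Z, mul(SZ, add(add(Z, SSZ), SZ)))))))))
  step 18: S(S(S(S(S(S(mul(SZ, add(add(Z, SSZ), SZ))))))))
  step 19: S(S(S(S(S(S(add(add(add(Z, SSZ), SZ), mul(Z, add(add(Z, SSZ), SZ)))))))))
  step 20: S(S(S(S(S(S(add(add(SSZ, SZ), mul(Z, add(add(Z, SSZ), SZ)))))))))
  step 21: S(S(S(S(S(S(add(S(add(SZ, SZ)), mul(Z, add(add(Z, SSZ), SZ)))))))))
  step 22: S(S(S(S(S(S(S(add(add(SZ, SZ), mul(Z, add(add(Z, SSZ), SZ))))))))))
  step 23: S(S(S(S(S(S(S(add(S(add(Z, SZ)), mul(Z, add(add(Z, SSZ), SZ))))))))))
  step 24: S(S(S(S(S(S(S(S(add(add(Z, SZ), mul(Z, add(add(Z, SSZ), SZ)))))))))))
  step 25: S(S(S(S(S(S(S(S(add(SZ, mul(Z, add(add(Z, SSZ), SZ)))))))))))
  step 26: S(S(S(S(S(S(S(S(S(add(Z, mul(Z, add(add(Z, SSZ), SZ))))))))))))
  step 27: S(S(S(S(S(S(S(S(S(mul(Z, add(add(Z, SSZ), SZ)))))))))))
  step 28: S^9(Z)

Answer: SAME — A ⇓ S^9(Z), B ⇓ S^9(Z)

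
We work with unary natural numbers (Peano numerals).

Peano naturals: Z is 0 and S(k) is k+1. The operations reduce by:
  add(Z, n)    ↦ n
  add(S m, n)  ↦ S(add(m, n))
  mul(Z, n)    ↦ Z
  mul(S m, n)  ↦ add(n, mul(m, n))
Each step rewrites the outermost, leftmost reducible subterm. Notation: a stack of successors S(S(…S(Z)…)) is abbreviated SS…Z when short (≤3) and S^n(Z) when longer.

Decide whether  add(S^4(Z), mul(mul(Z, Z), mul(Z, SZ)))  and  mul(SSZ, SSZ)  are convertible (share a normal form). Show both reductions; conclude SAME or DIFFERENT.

Term A:
  start: add(S^4(Z), mul(mul(Z, Z), mul(Z, SZ)))
  [1] S(add(SSSZ, mul(mul(Z, Z), mul(Z, SZ))))
  [2] S(S(add(SSZ, mul(mul(Z, Z), mul(Z, SZ)))))
  [3] S(S(S(add(SZ, mul(mul(Z, Z), mul(Z, SZ))))))
  [4] S(S(S(S(add(Z, mul(mul(Z, Z), mul(Z, SZ)))))))
  [5] S(S(S(S(mul(mul(Z, Z), mul(Z, SZ))))))
  [6] S(S(S(S(mul(Z, mul(Z, SZ))))))
  [7] S^4(Z)

Term B:
  start: mul(SSZ, SSZ)
  [1] add(SSZ, mul(SZ, SSZ))
  [2] S(add(SZ, mul(SZ, SSZ)))
  [3] S(S(add(Z, mul(SZ, SSZ))))
  [4] S(S(mul(SZ, SSZ)))
  [5] S(S(add(SSZ, mul(Z, SSZ))))
  [6] S(S(S(add(SZ, mul(Z, SSZ)))))
  [7] S(S(S(S(add(Z, mul(Z, SSZ))))))
  [8] S(S(S(S(mul(Z, SSZ)))))
  [9] S^4(Z)

Answer: SAME — A ⇓ S^4(Z), B ⇓ S^4(Z)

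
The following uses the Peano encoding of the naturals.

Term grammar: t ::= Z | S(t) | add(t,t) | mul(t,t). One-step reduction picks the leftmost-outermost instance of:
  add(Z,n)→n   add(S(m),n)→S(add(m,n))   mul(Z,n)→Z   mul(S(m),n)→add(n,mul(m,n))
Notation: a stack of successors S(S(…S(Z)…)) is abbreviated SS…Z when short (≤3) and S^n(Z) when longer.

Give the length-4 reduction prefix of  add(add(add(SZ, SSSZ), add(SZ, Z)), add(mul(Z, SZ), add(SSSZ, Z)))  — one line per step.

  start: add(add(add(SZ, SSSZ), add(SZ, Z)), add(mul(Z, SZ), add(SSSZ, Z)))
  step 1: add(add(S(add(Z, SSSZ)), add(SZ, Z)), add(mul(Z, SZ), add(SSSZ, Z)))
  step 2: add(S(add(add(Z, SSSZ), add(SZ, Z))), add(mul(Z, SZ), add(SSSZ, Z)))
  step 3: S(add(add(add(Z, SSSZ), add(SZ, Z)), add(mul(Z, SZ), add(SSSZ, Z))))
  step 4: S(add(add(SSSZ, add(SZ, Z)), add(mul(Z, SZ), add(SSSZ, Z))))

Answer: after 4 steps: S(add(add(SSSZ, add(SZ, Z)), add(mul(Z, SZ), add(SSSZ, Z))))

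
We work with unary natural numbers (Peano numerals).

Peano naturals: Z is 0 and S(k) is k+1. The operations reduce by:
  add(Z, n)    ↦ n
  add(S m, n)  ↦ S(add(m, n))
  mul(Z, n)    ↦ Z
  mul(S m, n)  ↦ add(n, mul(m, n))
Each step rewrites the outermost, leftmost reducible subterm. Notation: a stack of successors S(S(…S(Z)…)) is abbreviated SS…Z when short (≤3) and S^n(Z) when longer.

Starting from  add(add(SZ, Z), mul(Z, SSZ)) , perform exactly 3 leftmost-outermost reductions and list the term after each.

Answer: after 3 steps: S(add(Z, mul(Z, SSZ)))

Working:
  start: add(add(SZ, Z), mul(Z, SSZ))
  [1] add(S(add(Z, Z)), mul(Z, SSZ))
  [2] S(add(add(Z, Z), mul(Z, SSZ)))
  [3] S(add(Z, mul(Z, SSZ)))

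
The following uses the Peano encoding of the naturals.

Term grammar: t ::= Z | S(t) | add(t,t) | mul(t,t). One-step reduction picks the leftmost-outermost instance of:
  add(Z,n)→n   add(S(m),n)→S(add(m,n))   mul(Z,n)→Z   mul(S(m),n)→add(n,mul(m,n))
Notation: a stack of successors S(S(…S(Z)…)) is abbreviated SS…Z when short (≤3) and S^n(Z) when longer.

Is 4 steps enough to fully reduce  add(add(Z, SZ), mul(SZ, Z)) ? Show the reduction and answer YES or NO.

  start: add(add(Z, SZ), mul(SZ, Z))
  [1] add(SZ, mul(SZ, Z))
  [2] S(add(Z, mul(SZ, Z)))
  [3] S(mul(SZ, Z))
  [4] S(add(Z, mul(Z, Z)))

Answer: NO — after 4 steps the term is S(add(Z, mul(Z, Z))), not yet normal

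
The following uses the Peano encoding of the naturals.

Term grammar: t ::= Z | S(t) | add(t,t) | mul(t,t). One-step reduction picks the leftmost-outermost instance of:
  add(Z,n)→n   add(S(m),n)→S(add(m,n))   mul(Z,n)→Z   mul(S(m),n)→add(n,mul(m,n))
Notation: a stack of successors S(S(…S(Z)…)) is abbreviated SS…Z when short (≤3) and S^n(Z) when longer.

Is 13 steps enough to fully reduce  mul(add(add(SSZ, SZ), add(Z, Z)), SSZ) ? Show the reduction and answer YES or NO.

  start: mul(add(add(SSZ, SZ), add(Z, Z)), SSZ)
  [1] mul(add(S(add(SZ, SZ)), add(Z, Z)), SSZ)
  [2] mul(S(add(add(SZ, SZ), add(Z, Z))), SSZ)
  [3] add(SSZ, mul(add(add(SZ, SZ), add(Z, Z)), SSZ))
  [4] S(add(SZ, mul(add(add(SZ, SZ), add(Z, Z)), SSZ)))
  [5] S(S(add(Z, mul(add(add(SZ, SZ), add(Z, Z)), SSZ))))
  [6] S(S(mul(add(add(SZ, SZ), add(Z, Z)), SSZ)))
  [7] S(S(mul(add(S(add(Z, SZ)), add(Z, Z)), SSZ)))
  [8] S(S(mul(S(add(add(Z, SZ), add(Z, Z))), SSZ)))
  [9] S(S(add(SSZ, mul(add(add(Z, SZ), add(Z, Z)), SSZ))))
  [10] S(S(S(add(SZ, mul(add(add(Z, SZ), add(Z, Z)), SSZ)))))
  [11] S(S(S(S(add(Z, mul(add(add(Z, SZ), add(Z, Z)), SSZ))))))
  [12] S(S(S(S(mul(add(add(Z, SZ), add(Z, Z)), SSZ)))))
  [13] S(S(S(S(mul(add(SZ, add(Z, Z)), SSZ)))))

Answer: NO — after 13 steps the term is S(S(S(S(mul(add(SZ, add(Z, Z)), SSZ))))), not yet normal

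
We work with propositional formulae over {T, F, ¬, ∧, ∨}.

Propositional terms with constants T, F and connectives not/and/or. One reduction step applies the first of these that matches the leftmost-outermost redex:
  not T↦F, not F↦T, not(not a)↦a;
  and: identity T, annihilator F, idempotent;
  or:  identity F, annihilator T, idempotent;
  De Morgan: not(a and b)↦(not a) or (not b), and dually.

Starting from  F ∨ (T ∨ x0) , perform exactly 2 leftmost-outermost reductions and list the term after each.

Answer: after 2 steps: T

Working:
  start: F ∨ (T ∨ x0)
  [1] T ∨ x0
  [2] T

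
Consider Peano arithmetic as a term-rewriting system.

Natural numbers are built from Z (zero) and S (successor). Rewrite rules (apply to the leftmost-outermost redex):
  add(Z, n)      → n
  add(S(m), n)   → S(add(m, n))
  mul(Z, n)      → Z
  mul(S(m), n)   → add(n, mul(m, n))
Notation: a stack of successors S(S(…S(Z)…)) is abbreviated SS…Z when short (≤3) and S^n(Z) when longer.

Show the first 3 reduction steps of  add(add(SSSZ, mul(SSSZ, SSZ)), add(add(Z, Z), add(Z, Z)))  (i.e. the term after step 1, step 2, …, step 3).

Answer: after 3 steps: S(add(S(add(SZ, mul(SSSZ, SSZ))), add(add(Z, Z), add(Z, Z))))

Reduction:
  start: add(add(SSSZ, mul(SSSZ, SSZ)), add(add(Z, Z), add(Z, Z)))
  →1  add(S(add(SSZ, mul(SSSZ, SSZ))), add(add(Z, Z), add(Z, Z)))
  →2  S(add(add(SSZ, mul(SSSZ, SSZ)), add(add(Z, Z), add(Z, Z))))
  →3  S(add(S(add(SZ, mul(SSSZ, SSZ))), add(add(Z, Z), add(Z, Z))))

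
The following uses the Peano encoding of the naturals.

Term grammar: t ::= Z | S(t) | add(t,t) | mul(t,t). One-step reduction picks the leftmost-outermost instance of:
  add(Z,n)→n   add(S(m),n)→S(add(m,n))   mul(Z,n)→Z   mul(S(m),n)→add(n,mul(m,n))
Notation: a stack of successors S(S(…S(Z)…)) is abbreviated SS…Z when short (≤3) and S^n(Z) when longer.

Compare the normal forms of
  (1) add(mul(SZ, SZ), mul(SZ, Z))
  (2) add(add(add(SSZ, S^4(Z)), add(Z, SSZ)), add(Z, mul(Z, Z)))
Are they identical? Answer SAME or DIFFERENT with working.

Answer: DIFFERENT — A ⇓ SZ, B ⇓ S^8(Z)

Working:
Term A:
  start: add(mul(SZ, SZ), mul(SZ, Z))
  [1] add(add(SZ, mul(Z, SZ)), mul(SZ, Z))
  [2] add(S(add(Z, mul(Z, SZ))), mul(SZ, Z))
  [3] S(add(add(Z, mul(Z, SZ)), mul(SZ, Z)))
  [4] S(add(mul(Z, SZ), mul(SZ, Z)))
  [5] S(add(Z, mul(SZ, Z)))
  [6] S(mul(SZ, Z))
  [7] S(add(Z, mul(Z, Z)))
  [8] S(mul(Z, Z))
  [9] SZ

Term B:
  start: add(add(add(SSZ, S^4(Z)), add(Z, SSZ)), add(Z, mul(Z, Z)))
  [1] add(add(S(add(SZ, S^4(Z))), add(Z, SSZ)), add(Z, mul(Z, Z)))
  [2] add(S(add(add(SZ, S^4(Z)), add(Z, SSZ))), add(Z, mul(Z, Z)))
  [3] S(add(add(add(SZ, S^4(Z)), add(Z, SSZ)), add(Z, mul(Z, Z))))
  [4] S(add(add(S(add(Z, S^4(Z))), add(Z, SSZ)), add(Z, mul(Z, Z))))
  [5] S(add(S(add(add(Z, S^4(Z)), add(Z, SSZ))), add(Z, mul(Z, Z))))
  [6] S(S(add(add(add(Z, S^4(Z)), add(Z, SSZ)), add(Z, mul(Z, Z)))))
  [7] S(S(add(add(S^4(Z), add(Z, SSZ)), add(Z, mul(Z, Z)))))
  [8] S(S(add(S(add(SSSZ, add(Z, SSZ))), add(Z, mul(Z, Z)))))
  [9] S(S(S(add(add(SSSZ, add(Z, SSZ)), add(Z, mul(Z, Z))))))
  [10] S(S(S(add(S(add(SSZ, add(Z, SSZ))), add(Z, mul(Z, Z))))))
  [11] S(S(S(S(add(add(SSZ, add(Z, SSZ)), add(Z, mul(Z, Z)))))))
  [12] S(S(S(S(add(S(add(SZ, add(Z, SSZ))), add(Z, mul(Z, Z)))))))
  [13] S(S(S(S(S(add(add(SZ, add(Z, SSZ)), add(Z, mul(Z, Z))))))))
  [14] S(S(S(S(S(add(S(add(Z, add(Z, SSZ))), add(Z, mul(Z, Z))))))))
  [15] S(S(S(S(S(S(add(add(Z, add(Z, SSZ)), add(Z, mul(Z, Z)))))))))
  [16] S(S(S(S(S(S(add(add(Z, SSZ), add(Z, mul(Z, Z)))))))))
  [17] S(S(S(S(S(S(add(SSZ, add(Z, mul(Z, Z)))))))))
  [18] S(S(S(S(S(S(S(add(SZ, add(Z, mul(Z, Z))))))))))
  [19] S(S(S(S(S(S(S(S(add(Z, add(Z, mul(Z, Z)))))))))))
  [20] S(S(S(S(S(S(S(S(add(Z, mul(Z, Z))))))))))
  [21] S(S(S(S(S(S(S(S(mul(Z, Z)))))))))
  [22] S^8(Z)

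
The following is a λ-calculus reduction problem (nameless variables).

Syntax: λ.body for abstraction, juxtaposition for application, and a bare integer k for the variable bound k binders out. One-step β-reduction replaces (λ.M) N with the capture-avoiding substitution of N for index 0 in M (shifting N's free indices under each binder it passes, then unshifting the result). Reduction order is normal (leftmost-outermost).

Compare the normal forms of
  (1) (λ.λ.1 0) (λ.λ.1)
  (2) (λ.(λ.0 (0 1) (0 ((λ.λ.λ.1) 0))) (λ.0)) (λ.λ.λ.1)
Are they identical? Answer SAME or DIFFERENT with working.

Answer: SAME — A ⇓ λ.λ.1, B ⇓ λ.λ.1

Derivation:
Term A:
  start: (λ.λ.1 0) (λ.λ.1)
  step 1: λ.(λ.λ.1) 0
  step 2: λ.λ.1

Term B:
  start: (λ.(λ.0 (0 1) (0 ((λ.λ.λ.1) 0))) (λ.0)) (λ.λ.λ.1)
  step 1: (λ.0 (0 (λ.λ.λ.1)) (0 ((λ.λ.λ.1) 0))) (λ.0)
  step 2: (λ.0) ((λ.0) (λ.λ.λ.1)) ((λ.0) ((λ.λ.λ.1) (λ.0)))
  step 3: (λ.0) (λ.λ.λ.1) ((λ.0) ((λ.λ.λ.1) (λ.0)))
  step 4: (λ.λ.λ.1) ((λ.0) ((λ.λ.λ.1) (λ.0)))
  step 5: λ.λ.1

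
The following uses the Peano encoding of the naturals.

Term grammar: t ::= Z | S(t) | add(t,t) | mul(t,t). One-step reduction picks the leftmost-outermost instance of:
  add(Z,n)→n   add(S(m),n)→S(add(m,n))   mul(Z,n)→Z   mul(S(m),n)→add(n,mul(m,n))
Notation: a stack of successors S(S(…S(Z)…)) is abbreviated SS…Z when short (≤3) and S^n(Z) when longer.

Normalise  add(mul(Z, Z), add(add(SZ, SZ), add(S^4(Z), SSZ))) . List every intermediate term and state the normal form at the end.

Answer: normal form = S^8(Z)  (in 12 steps)

Reduction:
  start: add(mul(Z, Z), add(add(SZ, SZ), add(S^4(Z), SSZ)))
  →1  add(Z, add(add(SZ, SZ), add(S^4(Z), SSZ)))
  →2  add(add(SZ, SZ), add(S^4(Z), SSZ))
  →3  add(S(add(Z, SZ)), add(S^4(Z), SSZ))
  →4  S(add(add(Z, SZ), add(S^4(Z), SSZ)))
  →5  S(add(SZ, add(S^4(Z), SSZ)))
  →6  S(S(add(Z, add(S^4(Z), SSZ))))
  →7  S(S(add(S^4(Z), SSZ)))
  →8  S(S(S(add(SSSZ, SSZ))))
  →9  S(S(S(S(add(SSZ, SSZ)))))
  →10  S(S(S(S(S(add(SZ, SSZ))))))
  →11  S(S(S(S(S(S(add(Z, SSZ)))))))
  →12  S^8(Z)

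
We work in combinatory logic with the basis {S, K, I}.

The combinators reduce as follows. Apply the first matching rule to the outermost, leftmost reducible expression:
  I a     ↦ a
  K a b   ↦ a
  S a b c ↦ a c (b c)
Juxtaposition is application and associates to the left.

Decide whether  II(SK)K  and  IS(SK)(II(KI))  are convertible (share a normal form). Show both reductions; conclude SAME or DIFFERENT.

Term A:
  start: II(SK)K
  [1] I(SK)K
  [2] SKK

Term B:
  start: IS(SK)(II(KI))
  [1] S(SK)(II(KI))
  [2] S(SK)(I(KI))
  [3] S(SK)(KI)

Answer: DIFFERENT — A ⇓ SKK, B ⇓ S(SK)(KI)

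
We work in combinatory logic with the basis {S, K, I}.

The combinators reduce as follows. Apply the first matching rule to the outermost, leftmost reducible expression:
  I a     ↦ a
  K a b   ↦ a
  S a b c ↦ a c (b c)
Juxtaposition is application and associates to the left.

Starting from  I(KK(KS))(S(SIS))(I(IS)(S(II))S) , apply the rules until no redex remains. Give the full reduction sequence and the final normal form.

  start: I(KK(KS))(S(SIS))(I(IS)(S(II))S)
  →1  KK(KS)(S(SIS))(I(IS)(S(II))S)
  →2  K(S(SIS))(I(IS)(S(II))S)
  →3  S(SIS)

Answer: normal form = S(SIS)  (in 3 steps)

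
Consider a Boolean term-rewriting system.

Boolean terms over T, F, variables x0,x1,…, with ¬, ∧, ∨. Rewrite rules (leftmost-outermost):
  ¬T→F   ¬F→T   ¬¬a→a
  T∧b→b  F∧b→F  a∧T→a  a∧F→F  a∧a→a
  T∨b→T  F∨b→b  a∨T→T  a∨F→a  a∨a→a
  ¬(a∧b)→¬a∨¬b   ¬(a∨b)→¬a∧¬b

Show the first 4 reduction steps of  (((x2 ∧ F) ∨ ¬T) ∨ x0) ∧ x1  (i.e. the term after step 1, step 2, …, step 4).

Answer: after 4 steps: x0 ∧ x1

Derivation:
  start: (((x2 ∧ F) ∨ ¬T) ∨ x0) ∧ x1
  →1  ((F ∨ ¬T) ∨ x0) ∧ x1
  →2  (¬T ∨ x0) ∧ x1
  →3  (F ∨ x0) ∧ x1
  →4  x0 ∧ x1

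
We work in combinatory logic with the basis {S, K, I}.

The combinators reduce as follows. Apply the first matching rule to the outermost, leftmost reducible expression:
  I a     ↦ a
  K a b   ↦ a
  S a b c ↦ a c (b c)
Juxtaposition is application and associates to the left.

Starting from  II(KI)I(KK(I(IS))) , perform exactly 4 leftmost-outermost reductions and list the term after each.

Answer: after 4 steps: KK(I(IS))

Derivation:
  start: II(KI)I(KK(I(IS)))
  [1] I(KI)I(KK(I(IS)))
  [2] KII(KK(I(IS)))
  [3] I(KK(I(IS)))
  [4] KK(I(IS))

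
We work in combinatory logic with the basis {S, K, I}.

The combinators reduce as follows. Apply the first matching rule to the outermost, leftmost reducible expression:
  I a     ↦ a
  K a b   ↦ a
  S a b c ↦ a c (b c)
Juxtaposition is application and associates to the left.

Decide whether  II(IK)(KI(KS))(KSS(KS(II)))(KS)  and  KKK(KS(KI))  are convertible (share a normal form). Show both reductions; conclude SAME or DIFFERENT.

Answer: SAME — A ⇓ KS, B ⇓ KS

Reduction:
Term A:
  start: II(IK)(KI(KS))(KSS(KS(II)))(KS)
  [1] I(IK)(KI(KS))(KSS(KS(II)))(KS)
  [2] IK(KI(KS))(KSS(KS(II)))(KS)
  [3] K(KI(KS))(KSS(KS(II)))(KS)
  [4] KI(KS)(KS)
  [5] I(KS)
  [6] KS

Term B:
  start: KKK(KS(KI))
  [1] K(KS(KI))
  [2] KS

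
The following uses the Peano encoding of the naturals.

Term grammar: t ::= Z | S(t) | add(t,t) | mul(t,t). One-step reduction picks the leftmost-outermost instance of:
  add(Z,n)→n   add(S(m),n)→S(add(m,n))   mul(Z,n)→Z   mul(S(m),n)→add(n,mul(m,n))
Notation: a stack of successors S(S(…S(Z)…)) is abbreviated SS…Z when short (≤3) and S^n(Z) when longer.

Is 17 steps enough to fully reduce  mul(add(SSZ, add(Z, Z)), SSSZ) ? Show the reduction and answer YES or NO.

Answer: YES — reaches normal form S^6(Z) in 15 ≤ 17 steps

Working:
  start: mul(add(SSZ, add(Z, Z)), SSSZ)
  [1] mul(S(add(SZ, add(Z, Z))), SSSZ)
  [2] add(SSSZ, mul(add(SZ, add(Z, Z)), SSSZ))
  [3] S(add(SSZ, mul(add(SZ, add(Z, Z)), SSSZ)))
  [4] S(S(add(SZ, mul(add(SZ, add(Z, Z)), SSSZ))))
  [5] S(S(S(add(Z, mul(add(SZ, add(Z, Z)), SSSZ)))))
  [6] S(S(S(mul(add(SZ, add(Z, Z)), SSSZ))))
  [7] S(S(S(mul(S(add(Z, add(Z, Z))), SSSZ))))
  [8] S(S(S(add(SSSZ, mul(add(Z, add(Z, Z)), SSSZ)))))
  [9] S(S(S(S(add(SSZ, mul(add(Z, add(Z, Z)), SSSZ))))))
  [10] S(S(S(S(S(add(SZ, mul(add(Z, add(Z, Z)), SSSZ)))))))
  [11] S(S(S(S(S(S(add(Z, mul(add(Z, add(Z, Z)), SSSZ))))))))
  [12] S(S(S(S(S(S(mul(add(Z, add(Z, Z)), SSSZ)))))))
  [13] S(S(S(S(S(S(mul(add(Z, Z), SSSZ)))))))
  [14] S(S(S(S(S(S(mul(Z, SSSZ)))))))
  [15] S^6(Z)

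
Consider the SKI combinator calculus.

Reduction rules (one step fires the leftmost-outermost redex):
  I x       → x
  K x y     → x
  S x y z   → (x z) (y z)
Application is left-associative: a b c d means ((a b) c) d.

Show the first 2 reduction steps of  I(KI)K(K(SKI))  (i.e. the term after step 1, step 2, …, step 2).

Answer: after 2 steps: I(K(SKI))

Derivation:
  start: I(KI)K(K(SKI))
  step 1: KIK(K(SKI))
  step 2: I(K(SKI))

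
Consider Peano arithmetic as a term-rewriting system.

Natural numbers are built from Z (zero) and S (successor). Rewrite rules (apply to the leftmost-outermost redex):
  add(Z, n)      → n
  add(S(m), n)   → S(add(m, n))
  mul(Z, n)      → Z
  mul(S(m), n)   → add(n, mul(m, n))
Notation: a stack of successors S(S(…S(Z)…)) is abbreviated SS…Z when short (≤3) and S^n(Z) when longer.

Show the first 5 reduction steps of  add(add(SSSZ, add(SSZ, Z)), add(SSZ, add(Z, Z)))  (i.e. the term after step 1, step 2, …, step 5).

Answer: after 5 steps: S(S(add(S(add(Z, add(SSZ, Z))), add(SSZ, add(Z, Z)))))

Reduction:
  start: add(add(SSSZ, add(SSZ, Z)), add(SSZ, add(Z, Z)))
  step 1: add(S(add(SSZ, add(SSZ, Z))), add(SSZ, add(Z, Z)))
  step 2: S(add(add(SSZ, add(SSZ, Z)), add(SSZ, add(Z, Z))))
  step 3: S(add(S(add(SZ, add(SSZ, Z))), add(SSZ, add(Z, Z))))
  step 4: S(S(add(add(SZ, add(SSZ, Z)), add(SSZ, add(Z, Z)))))
  step 5: S(S(add(S(add(Z, add(SSZ, Z))), add(SSZ, add(Z, Z)))))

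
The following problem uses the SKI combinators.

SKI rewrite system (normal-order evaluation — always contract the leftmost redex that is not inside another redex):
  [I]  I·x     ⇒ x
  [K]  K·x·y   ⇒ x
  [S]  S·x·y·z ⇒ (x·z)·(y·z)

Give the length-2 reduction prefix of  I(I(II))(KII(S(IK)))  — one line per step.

  start: I(I(II))(KII(S(IK)))
  →1  I(II)(KII(S(IK)))
  →2  II(KII(S(IK)))

Answer: after 2 steps: II(KII(S(IK)))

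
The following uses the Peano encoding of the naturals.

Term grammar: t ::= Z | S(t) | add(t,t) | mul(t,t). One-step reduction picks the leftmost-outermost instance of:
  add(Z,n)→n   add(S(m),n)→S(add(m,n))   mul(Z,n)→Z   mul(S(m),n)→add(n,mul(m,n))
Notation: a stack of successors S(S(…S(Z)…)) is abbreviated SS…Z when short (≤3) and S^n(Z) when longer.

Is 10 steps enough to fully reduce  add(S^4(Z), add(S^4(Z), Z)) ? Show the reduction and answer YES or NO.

  start: add(S^4(Z), add(S^4(Z), Z))
  step 1: S(add(SSSZ, add(S^4(Z), Z)))
  step 2: S(S(add(SSZ, add(S^4(Z), Z))))
  step 3: S(S(S(add(SZ, add(S^4(Z), Z)))))
  step 4: S(S(S(S(add(Z, add(S^4(Z), Z))))))
  step 5: S(S(S(S(add(S^4(Z), Z)))))
  step 6: S(S(S(S(S(add(SSSZ, Z))))))
  step 7: S(S(S(S(S(S(add(SSZ, Z)))))))
  step 8: S(S(S(S(S(S(S(add(SZ, Z))))))))
  step 9: S(S(S(S(S(S(S(S(add(Z, Z)))))))))
  step 10: S^8(Z)

Answer: YES — reaches normal form S^8(Z) in 10 ≤ 10 steps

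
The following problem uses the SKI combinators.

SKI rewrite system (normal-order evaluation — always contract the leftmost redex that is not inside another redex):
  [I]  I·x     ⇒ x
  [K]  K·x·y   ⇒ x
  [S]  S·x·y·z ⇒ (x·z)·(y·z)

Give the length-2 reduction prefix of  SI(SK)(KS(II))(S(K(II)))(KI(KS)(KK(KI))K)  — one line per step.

Answer: after 2 steps: KS(II)(SK(KS(II)))(S(K(II)))(KI(KS)(KK(KI))K)

Reduction:
  start: SI(SK)(KS(II))(S(K(II)))(KI(KS)(KK(KI))K)
  →1  I(KS(II))(SK(KS(II)))(S(K(II)))(KI(KS)(KK(KI))K)
  →2  KS(II)(SK(KS(II)))(S(K(II)))(KI(KS)(KK(KI))K)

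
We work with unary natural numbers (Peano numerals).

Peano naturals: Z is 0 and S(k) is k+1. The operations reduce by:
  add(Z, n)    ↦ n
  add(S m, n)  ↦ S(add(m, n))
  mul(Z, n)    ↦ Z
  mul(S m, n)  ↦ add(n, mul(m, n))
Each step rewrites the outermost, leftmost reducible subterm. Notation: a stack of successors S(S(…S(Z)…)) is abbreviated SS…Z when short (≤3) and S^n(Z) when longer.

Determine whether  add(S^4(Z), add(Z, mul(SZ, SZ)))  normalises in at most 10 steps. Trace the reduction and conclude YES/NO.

  start: add(S^4(Z), add(Z, mul(SZ, SZ)))
  →1  S(add(SSSZ, add(Z, mul(SZ, SZ))))
  →2  S(S(add(SSZ, add(Z, mul(SZ, SZ)))))
  →3  S(S(S(add(SZ, add(Z, mul(SZ, SZ))))))
  →4  S(S(S(S(add(Z, add(Z, mul(SZ, SZ)))))))
  →5  S(S(S(S(add(Z, mul(SZ, SZ))))))
  →6  S(S(S(S(mul(SZ, SZ)))))
  →7  S(S(S(S(add(SZ, mul(Z, SZ))))))
  →8  S(S(S(S(S(add(Z, mul(Z, SZ)))))))
  →9  S(S(S(S(S(mul(Z, SZ))))))
  →10  S^5(Z)

Answer: YES — reaches normal form S^5(Z) in 10 ≤ 10 steps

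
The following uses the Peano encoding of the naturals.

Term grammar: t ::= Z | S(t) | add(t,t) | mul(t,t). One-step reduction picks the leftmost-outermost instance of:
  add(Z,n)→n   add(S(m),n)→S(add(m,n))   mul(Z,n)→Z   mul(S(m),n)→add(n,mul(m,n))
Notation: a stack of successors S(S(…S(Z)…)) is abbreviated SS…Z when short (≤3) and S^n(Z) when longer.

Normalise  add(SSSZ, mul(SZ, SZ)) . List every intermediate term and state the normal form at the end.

Answer: normal form = S^4(Z)  (in 8 steps)

Reduction:
  start: add(SSSZ, mul(SZ, SZ))
  step 1: S(add(SSZ, mul(SZ, SZ)))
  step 2: S(S(add(SZ, mul(SZ, SZ))))
  step 3: S(S(S(add(Z, mul(SZ, SZ)))))
  step 4: S(S(S(mul(SZ, SZ))))
  step 5: S(S(S(add(SZ, mul(Z, SZ)))))
  step 6: S(S(S(S(add(Z, mul(Z, SZ))))))
  step 7: S(S(S(S(mul(Z, SZ)))))
  step 8: S^4(Z)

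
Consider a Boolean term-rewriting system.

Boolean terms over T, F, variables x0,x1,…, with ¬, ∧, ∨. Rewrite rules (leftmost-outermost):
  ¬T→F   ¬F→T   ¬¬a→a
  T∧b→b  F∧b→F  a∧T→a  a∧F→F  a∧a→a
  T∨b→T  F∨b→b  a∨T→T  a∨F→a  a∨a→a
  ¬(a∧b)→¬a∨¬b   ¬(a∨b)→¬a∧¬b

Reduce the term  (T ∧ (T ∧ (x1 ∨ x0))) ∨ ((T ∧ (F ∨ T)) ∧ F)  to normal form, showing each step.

Answer: normal form = x1 ∨ x0  (in 4 steps)

Reduction:
  start: (T ∧ (T ∧ (x1 ∨ x0))) ∨ ((T ∧ (F ∨ T)) ∧ F)
  [1] (T ∧ (x1 ∨ x0)) ∨ ((T ∧ (F ∨ T)) ∧ F)
  [2] (x1 ∨ x0) ∨ ((T ∧ (F ∨ T)) ∧ F)
  [3] (x1 ∨ x0) ∨ F
  [4] x1 ∨ x0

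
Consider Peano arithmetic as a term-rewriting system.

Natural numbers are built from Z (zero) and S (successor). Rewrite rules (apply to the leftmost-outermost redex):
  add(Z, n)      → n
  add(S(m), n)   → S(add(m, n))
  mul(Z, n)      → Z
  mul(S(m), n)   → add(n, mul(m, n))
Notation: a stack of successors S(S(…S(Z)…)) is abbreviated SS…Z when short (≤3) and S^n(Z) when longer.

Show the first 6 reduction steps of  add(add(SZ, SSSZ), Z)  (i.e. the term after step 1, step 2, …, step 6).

  start: add(add(SZ, SSSZ), Z)
  step 1: add(S(add(Z, SSSZ)), Z)
  step 2: S(add(add(Z, SSSZ), Z))
  step 3: S(add(SSSZ, Z))
  step 4: S(S(add(SSZ, Z)))
  step 5: S(S(S(add(SZ, Z))))
  step 6: S(S(S(S(add(Z, Z)))))

Answer: after 6 steps: S(S(S(S(add(Z, Z)))))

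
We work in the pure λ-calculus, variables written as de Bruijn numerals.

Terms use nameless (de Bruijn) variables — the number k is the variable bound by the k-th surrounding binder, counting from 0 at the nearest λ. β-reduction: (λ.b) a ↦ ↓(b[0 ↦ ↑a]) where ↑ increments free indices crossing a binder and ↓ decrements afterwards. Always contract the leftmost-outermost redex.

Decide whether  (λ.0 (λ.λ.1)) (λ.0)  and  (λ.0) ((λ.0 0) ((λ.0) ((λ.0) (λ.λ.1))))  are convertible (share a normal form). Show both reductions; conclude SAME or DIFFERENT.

Term A:
  start: (λ.0 (λ.λ.1)) (λ.0)
  step 1: (λ.0) (λ.λ.1)
  step 2: λ.λ.1

Term B:
  start: (λ.0) ((λ.0 0) ((λ.0) ((λ.0) (λ.λ.1))))
  step 1: (λ.0 0) ((λ.0) ((λ.0) (λ.λ.1)))
  step 2: (λ.0) ((λ.0) (λ.λ.1)) ((λ.0) ((λ.0) (λ.λ.1)))
  step 3: (λ.0) (λ.λ.1) ((λ.0) ((λ.0) (λ.λ.1)))
  step 4: (λ.λ.1) ((λ.0) ((λ.0) (λ.λ.1)))
  step 5: λ.(λ.0) ((λ.0) (λ.λ.1))
  step 6: λ.(λ.0) (λ.λ.1)
  step 7: λ.λ.λ.1

Answer: DIFFERENT — A ⇓ λ.λ.1, B ⇓ λ.λ.λ.1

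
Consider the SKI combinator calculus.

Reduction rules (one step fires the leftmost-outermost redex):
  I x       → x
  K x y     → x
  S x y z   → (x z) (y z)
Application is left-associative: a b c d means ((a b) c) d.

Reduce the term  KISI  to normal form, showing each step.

  start: KISI
  →1  II
  →2  I

Answer: normal form = I  (in 2 steps)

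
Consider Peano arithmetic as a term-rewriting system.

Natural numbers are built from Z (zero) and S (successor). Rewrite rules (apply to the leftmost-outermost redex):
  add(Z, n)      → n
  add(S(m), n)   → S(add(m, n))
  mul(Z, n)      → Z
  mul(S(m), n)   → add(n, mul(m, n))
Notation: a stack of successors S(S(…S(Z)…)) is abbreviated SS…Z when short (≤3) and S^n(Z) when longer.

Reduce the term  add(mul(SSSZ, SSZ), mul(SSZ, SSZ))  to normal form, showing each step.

  start: add(mul(SSSZ, SSZ), mul(SSZ, SSZ))
  →1  add(add(SSZ, mul(SSZ, SSZ)), mul(SSZ, SSZ))
  →2  add(S(add(SZ, mul(SSZ, SSZ))), mul(SSZ, SSZ))
  →3  S(add(add(SZ, mul(SSZ, SSZ)), mul(SSZ, SSZ)))
  →4  S(add(S(add(Z, mul(SSZ, SSZ))), mul(SSZ, SSZ)))
  →5  S(S(add(add(Z, mul(SSZ, SSZ)), mul(SSZ, SSZ))))
  →6  S(S(add(mul(SSZ, SSZ), mul(SSZ, SSZ))))
  →7  S(S(add(add(SSZ, mul(SZ, SSZ)), mul(SSZ, SSZ))))
  →8  S(S(add(S(add(SZ, mul(SZ, SSZ))), mul(SSZ, SSZ))))
  →9  S(S(S(add(add(SZ, mul(SZ, SSZ)), mul(SSZ, SSZ)))))
  →10  S(S(S(add(S(add(Z, mul(SZ, SSZ))), mul(SSZ, SSZ)))))
  →11  S(S(S(S(add(add(Z, mul(SZ, SSZ)), mul(SSZ, SSZ))))))
  →12  S(S(S(S(add(mul(SZ, SSZ), mul(SSZ, SSZ))))))
  →13  S(S(S(S(add(add(SSZ, mul(Z, SSZ)), mul(SSZ, SSZ))))))
  →14  S(S(S(S(add(S(add(SZ, mul(Z, SSZ))), mul(SSZ, SSZ))))))
  →15  S(S(S(S(S(add(add(SZ, mul(Z, SSZ)), mul(SSZ, SSZ)))))))
  →16  S(S(S(S(S(add(S(add(Z, mul(Z, SSZ))), mul(SSZ, SSZ)))))))
  →17  S(S(S(S(S(S(add(add(Z, mul(Z, SSZ)), mul(SSZ, SSZ))))))))
  →18  S(S(S(S(S(S(add(mul(Z, SSZ), mul(SSZ, SSZ))))))))
  →19  S(S(S(S(S(S(add(Z, mul(SSZ, SSZ))))))))
  →20  S(S(S(S(S(S(mul(SSZ, SSZ)))))))
  →21  S(S(S(S(S(S(add(SSZ, mul(SZ, SSZ))))))))
  →22  S(S(S(S(S(S(S(add(SZ, mul(SZ, SSZ)))))))))
  →23  S(S(S(S(S(S(S(S(add(Z, mul(SZ, SSZ))))))))))
  →24  S(S(S(S(S(S(S(S(mul(SZ, SSZ)))))))))
  →25  S(S(S(S(S(S(S(S(add(SSZ, mul(Z, SSZ))))))))))
  →26  S(S(S(S(S(S(S(S(S(add(SZ, mul(Z, SSZ)))))))))))
  →27  S(S(S(S(S(S(S(S(S(S(add(Z, mul(Z, SSZ))))))))))))
  →28  S(S(S(S(S(S(S(S(S(S(mul(Z, SSZ)))))))))))
  →29  S^10(Z)

Answer: normal form = S^10(Z)  (in 29 steps)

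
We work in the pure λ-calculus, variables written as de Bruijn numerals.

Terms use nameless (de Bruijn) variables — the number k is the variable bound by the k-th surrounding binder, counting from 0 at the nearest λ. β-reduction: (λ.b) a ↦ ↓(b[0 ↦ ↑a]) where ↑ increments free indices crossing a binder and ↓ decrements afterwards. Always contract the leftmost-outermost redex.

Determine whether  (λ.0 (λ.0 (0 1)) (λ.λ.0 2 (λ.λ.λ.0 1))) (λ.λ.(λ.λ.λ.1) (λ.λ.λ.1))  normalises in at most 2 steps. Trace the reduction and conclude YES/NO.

Answer: NO — after 2 steps the term is (λ.(λ.λ.λ.1) (λ.λ.λ.1)) (λ.λ.0 (λ.λ.(λ.λ.λ.1) (λ.λ.λ.1)) (λ.λ.λ.0 1)), not yet normal

Derivation:
  start: (λ.0 (λ.0 (0 1)) (λ.λ.0 2 (λ.λ.λ.0 1))) (λ.λ.(λ.λ.λ.1) (λ.λ.λ.1))
  →1  (λ.λ.(λ.λ.λ.1) (λ.λ.λ.1)) (λ.0 (0 (λ.λ.(λ.λ.λ.1) (λ.λ.λ.1)))) (λ.λ.0 (λ.λ.(λ.λ.λ.1) (λ.λ.λ.1)) (λ.λ.λ.0 1))
  →2  (λ.(λ.λ.λ.1) (λ.λ.λ.1)) (λ.λ.0 (λ.λ.(λ.λ.λ.1) (λ.λ.λ.1)) (λ.λ.λ.0 1))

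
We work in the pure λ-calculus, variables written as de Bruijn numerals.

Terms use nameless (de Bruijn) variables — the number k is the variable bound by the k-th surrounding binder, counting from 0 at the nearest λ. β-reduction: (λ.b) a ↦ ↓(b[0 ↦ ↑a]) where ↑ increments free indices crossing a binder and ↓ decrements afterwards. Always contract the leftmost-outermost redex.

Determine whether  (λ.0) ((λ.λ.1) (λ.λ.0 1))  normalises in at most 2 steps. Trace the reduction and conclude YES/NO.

  start: (λ.0) ((λ.λ.1) (λ.λ.0 1))
  [1] (λ.λ.1) (λ.λ.0 1)
  [2] λ.λ.λ.0 1

Answer: YES — reaches normal form λ.λ.λ.0 1 in 2 ≤ 2 steps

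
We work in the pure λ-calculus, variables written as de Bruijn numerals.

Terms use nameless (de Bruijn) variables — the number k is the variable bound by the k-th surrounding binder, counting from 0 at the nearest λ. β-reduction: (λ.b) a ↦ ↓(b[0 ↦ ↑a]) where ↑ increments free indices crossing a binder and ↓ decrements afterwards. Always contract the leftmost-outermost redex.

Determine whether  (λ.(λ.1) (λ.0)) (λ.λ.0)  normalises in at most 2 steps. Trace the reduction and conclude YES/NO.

  start: (λ.(λ.1) (λ.0)) (λ.λ.0)
  [1] (λ.λ.λ.0) (λ.0)
  [2] λ.λ.0

Answer: YES — reaches normal form λ.λ.0 in 2 ≤ 2 steps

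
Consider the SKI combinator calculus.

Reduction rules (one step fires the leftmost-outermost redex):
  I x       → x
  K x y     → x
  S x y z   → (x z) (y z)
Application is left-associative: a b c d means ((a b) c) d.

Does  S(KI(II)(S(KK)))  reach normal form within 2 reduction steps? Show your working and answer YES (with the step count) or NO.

Answer: YES — reaches normal form S(S(KK)) in 2 ≤ 2 steps

Derivation:
  start: S(KI(II)(S(KK)))
  →1  S(I(S(KK)))
  →2  S(S(KK))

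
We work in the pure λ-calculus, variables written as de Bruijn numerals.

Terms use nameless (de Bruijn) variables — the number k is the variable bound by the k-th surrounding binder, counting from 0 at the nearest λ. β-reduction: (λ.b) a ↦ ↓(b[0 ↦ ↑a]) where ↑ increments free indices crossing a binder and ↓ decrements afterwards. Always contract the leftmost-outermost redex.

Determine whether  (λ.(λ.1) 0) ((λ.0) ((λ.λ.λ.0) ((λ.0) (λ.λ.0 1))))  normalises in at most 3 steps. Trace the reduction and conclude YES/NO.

  start: (λ.(λ.1) 0) ((λ.0) ((λ.λ.λ.0) ((λ.0) (λ.λ.0 1))))
  step 1: (λ.(λ.0) ((λ.λ.λ.0) ((λ.0) (λ.λ.0 1)))) ((λ.0) ((λ.λ.λ.0) ((λ.0) (λ.λ.0 1))))
  step 2: (λ.0) ((λ.λ.λ.0) ((λ.0) (λ.λ.0 1)))
  step 3: (λ.λ.λ.0) ((λ.0) (λ.λ.0 1))

Answer: NO — after 3 steps the term is (λ.λ.λ.0) ((λ.0) (λ.λ.0 1)), not yet normal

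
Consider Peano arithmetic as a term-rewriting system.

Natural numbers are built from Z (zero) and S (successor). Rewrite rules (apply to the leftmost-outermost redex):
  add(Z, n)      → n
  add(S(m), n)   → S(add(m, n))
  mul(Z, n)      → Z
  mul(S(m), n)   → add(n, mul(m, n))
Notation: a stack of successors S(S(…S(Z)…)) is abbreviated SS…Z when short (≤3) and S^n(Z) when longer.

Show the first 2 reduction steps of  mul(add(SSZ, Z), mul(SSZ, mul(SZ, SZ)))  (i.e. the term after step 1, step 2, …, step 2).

Answer: after 2 steps: add(mul(SSZ, mul(SZ, SZ)), mul(add(SZ, Z), mul(SSZ, mul(SZ, SZ))))

Working:
  start: mul(add(SSZ, Z), mul(SSZ, mul(SZ, SZ)))
  →1  mul(S(add(SZ, Z)), mul(SSZ, mul(SZ, SZ)))
  →2  add(mul(SSZ, mul(SZ, SZ)), mul(add(SZ, Z), mul(SSZ, mul(SZ, SZ))))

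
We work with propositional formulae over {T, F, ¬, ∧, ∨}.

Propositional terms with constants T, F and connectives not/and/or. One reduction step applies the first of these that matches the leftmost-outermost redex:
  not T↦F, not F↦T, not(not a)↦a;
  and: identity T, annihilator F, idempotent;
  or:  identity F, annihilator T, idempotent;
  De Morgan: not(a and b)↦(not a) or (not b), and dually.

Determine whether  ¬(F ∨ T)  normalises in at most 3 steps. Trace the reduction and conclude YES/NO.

Answer: NO — after 3 steps the term is ¬T, not yet normal

Derivation:
  start: ¬(F ∨ T)
  [1] ¬F ∧ ¬T
  [2] T ∧ ¬T
  [3] ¬T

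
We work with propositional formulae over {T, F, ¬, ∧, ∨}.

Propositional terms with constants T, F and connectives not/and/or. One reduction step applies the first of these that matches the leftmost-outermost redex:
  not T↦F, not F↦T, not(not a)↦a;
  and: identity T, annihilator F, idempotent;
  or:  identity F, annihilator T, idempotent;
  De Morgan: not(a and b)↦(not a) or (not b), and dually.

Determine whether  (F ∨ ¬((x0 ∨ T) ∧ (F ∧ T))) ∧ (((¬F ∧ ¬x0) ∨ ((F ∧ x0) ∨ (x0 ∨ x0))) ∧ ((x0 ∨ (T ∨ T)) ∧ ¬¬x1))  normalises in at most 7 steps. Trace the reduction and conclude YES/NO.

  start: (F ∨ ¬((x0 ∨ T) ∧ (F ∧ T))) ∧ (((¬F ∧ ¬x0) ∨ ((F ∧ x0) ∨ (x0 ∨ x0))) ∧ ((x0 ∨ (T ∨ T)) ∧ ¬¬x1))
  step 1: ¬((x0 ∨ T) ∧ (F ∧ T)) ∧ (((¬F ∧ ¬x0) ∨ ((F ∧ x0) ∨ (x0 ∨ x0))) ∧ ((x0 ∨ (T ∨ T)) ∧ ¬¬x1))
  step 2: (¬(x0 ∨ T) ∨ ¬(F ∧ T)) ∧ (((¬F ∧ ¬x0) ∨ ((F ∧ x0) ∨ (x0 ∨ x0))) ∧ ((x0 ∨ (T ∨ T)) ∧ ¬¬x1))
  step 3: ((¬x0 ∧ ¬T) ∨ ¬(F ∧ T)) ∧ (((¬F ∧ ¬x0) ∨ ((F ∧ x0) ∨ (x0 ∨ x0))) ∧ ((x0 ∨ (T ∨ T)) ∧ ¬¬x1))
  step 4: ((¬x0 ∧ F) ∨ ¬(F ∧ T)) ∧ (((¬F ∧ ¬x0) ∨ ((F ∧ x0) ∨ (x0 ∨ x0))) ∧ ((x0 ∨ (T ∨ T)) ∧ ¬¬x1))
  step 5: (F ∨ ¬(F ∧ T)) ∧ (((¬F ∧ ¬x0) ∨ ((F ∧ x0) ∨ (x0 ∨ x0))) ∧ ((x0 ∨ (T ∨ T)) ∧ ¬¬x1))
  step 6: ¬(F ∧ T) ∧ (((¬F ∧ ¬x0) ∨ ((F ∧ x0) ∨ (x0 ∨ x0))) ∧ ((x0 ∨ (T ∨ T)) ∧ ¬¬x1))
  step 7: (¬F ∨ ¬T) ∧ (((¬F ∧ ¬x0) ∨ ((F ∧ x0) ∨ (x0 ∨ x0))) ∧ ((x0 ∨ (T ∨ T)) ∧ ¬¬x1))

Answer: NO — after 7 steps the term is (¬F ∨ ¬T) ∧ (((¬F ∧ ¬x0) ∨ ((F ∧ x0) ∨ (x0 ∨ x0))) ∧ ((x0 ∨ (T ∨ T)) ∧ ¬¬x1)), not yet normal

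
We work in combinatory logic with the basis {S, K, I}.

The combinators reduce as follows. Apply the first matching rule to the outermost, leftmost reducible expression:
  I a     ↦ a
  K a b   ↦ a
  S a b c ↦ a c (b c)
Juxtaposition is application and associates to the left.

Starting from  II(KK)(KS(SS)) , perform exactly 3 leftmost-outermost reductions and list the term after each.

  start: II(KK)(KS(SS))
  [1] I(KK)(KS(SS))
  [2] KK(KS(SS))
  [3] K

Answer: after 3 steps: K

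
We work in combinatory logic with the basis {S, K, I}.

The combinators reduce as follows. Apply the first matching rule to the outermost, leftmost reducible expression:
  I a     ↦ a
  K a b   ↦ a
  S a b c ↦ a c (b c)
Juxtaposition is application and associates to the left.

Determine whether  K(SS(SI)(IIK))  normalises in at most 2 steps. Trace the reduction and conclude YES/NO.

Answer: NO — after 2 steps the term is K(S(IK)(SI(IIK))), not yet normal

Working:
  start: K(SS(SI)(IIK))
  [1] K(S(IIK)(SI(IIK)))
  [2] K(S(IK)(SI(IIK)))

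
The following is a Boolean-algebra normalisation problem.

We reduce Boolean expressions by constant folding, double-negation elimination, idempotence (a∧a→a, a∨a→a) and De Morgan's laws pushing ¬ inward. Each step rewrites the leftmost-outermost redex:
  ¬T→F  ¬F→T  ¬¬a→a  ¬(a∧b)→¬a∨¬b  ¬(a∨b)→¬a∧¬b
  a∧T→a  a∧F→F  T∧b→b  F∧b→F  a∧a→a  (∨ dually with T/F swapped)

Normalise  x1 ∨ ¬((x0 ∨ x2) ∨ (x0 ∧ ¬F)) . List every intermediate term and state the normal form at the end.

  start: x1 ∨ ¬((x0 ∨ x2) ∨ (x0 ∧ ¬F))
  →1  x1 ∨ (¬(x0 ∨ x2) ∧ ¬(x0 ∧ ¬F))
  →2  x1 ∨ ((¬x0 ∧ ¬x2) ∧ ¬(x0 ∧ ¬F))
  →3  x1 ∨ ((¬x0 ∧ ¬x2) ∧ (¬x0 ∨ ¬¬F))
  →4  x1 ∨ ((¬x0 ∧ ¬x2) ∧ (¬x0 ∨ F))
  →5  x1 ∨ ((¬x0 ∧ ¬x2) ∧ ¬x0)

Answer: normal form = x1 ∨ ((¬x0 ∧ ¬x2) ∧ ¬x0)  (in 5 steps)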